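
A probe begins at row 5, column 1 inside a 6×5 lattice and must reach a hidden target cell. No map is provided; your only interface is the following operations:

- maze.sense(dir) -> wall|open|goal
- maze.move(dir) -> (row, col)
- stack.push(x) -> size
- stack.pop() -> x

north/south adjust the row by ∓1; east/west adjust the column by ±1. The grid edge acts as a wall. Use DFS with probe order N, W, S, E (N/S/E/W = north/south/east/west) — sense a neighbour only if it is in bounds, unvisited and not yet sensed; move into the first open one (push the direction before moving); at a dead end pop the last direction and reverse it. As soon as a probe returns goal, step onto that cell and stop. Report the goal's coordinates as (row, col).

>>> maze.sense dir→north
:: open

>>> stack.push x→north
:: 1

>>> maze.move dir→north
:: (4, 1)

>>> maze.sense dir→north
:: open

>>> stack.push x→north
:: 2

>>> maze.move dir→north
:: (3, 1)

>>> maze.sense dir→north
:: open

>>> stack.push x→north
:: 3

>>> maze.move dir→north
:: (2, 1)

>>> maze.sense dir→north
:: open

>>> stack.push x→north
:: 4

>>> maze.move dir→north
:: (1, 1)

>>> maze.sense dir→north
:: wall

>>> maze.sense dir→west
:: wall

>>> maze.sense dir→east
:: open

>>> stack.push x→east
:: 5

>>> maze.move dir→east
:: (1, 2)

>>> maze.sense dir→north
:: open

>>> stack.push x→north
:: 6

>>> maze.move dir→north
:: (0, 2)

>>> maze.sense dir→east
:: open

>>> stack.push x→east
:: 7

>>> maze.move dir→east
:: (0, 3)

>>> maze.sense dir→south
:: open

>>> stack.push x→south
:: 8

>>> maze.move dir→south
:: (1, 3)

>>> maze.sense dir→south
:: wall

>>> maze.sense dir→east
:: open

>>> stack.push x→east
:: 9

>>> maze.move dir→east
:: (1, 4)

>>> maze.sense dir→north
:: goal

>>> maze.move dir→north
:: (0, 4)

Answer: (0, 4)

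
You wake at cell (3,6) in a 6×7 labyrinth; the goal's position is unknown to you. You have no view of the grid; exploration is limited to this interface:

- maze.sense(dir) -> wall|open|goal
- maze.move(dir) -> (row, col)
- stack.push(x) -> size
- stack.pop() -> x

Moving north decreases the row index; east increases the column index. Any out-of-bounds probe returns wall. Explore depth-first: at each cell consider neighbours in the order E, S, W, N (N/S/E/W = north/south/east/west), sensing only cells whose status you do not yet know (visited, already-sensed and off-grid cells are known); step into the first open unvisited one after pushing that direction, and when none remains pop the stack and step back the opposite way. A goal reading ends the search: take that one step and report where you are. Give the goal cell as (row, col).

==> sense(south)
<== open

==> push(south)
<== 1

==> move(south)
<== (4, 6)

==> sense(south)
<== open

==> push(south)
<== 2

==> move(south)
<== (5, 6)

==> sense(west)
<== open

==> push(west)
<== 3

==> move(west)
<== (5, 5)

==> sense(west)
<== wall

==> sense(north)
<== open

==> push(north)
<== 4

==> move(north)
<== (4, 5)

==> sense(west)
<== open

==> push(west)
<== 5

==> move(west)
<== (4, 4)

==> sense(west)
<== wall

==> sense(north)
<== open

==> push(north)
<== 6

==> move(north)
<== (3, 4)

==> sense(east)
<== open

==> push(east)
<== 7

==> move(east)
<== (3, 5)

==> sense(north)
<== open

==> push(north)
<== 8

==> move(north)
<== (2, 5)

==> sense(east)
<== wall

==> sense(west)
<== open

==> push(west)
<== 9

==> move(west)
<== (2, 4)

==> sense(west)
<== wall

==> sense(north)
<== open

==> push(north)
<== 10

==> move(north)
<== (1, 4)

==> sense(east)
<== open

==> push(east)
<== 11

==> move(east)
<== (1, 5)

==> sense(east)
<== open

==> push(east)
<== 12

==> move(east)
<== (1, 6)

==> sense(north)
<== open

==> push(north)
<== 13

==> move(north)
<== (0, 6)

==> sense(west)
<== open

==> push(west)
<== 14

==> move(west)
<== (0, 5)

==> sense(west)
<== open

==> push(west)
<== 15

==> move(west)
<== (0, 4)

==> sense(west)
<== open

==> push(west)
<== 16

==> move(west)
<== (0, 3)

==> sense(south)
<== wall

==> sense(west)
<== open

==> push(west)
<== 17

==> move(west)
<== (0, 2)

==> sense(south)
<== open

==> push(south)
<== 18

==> move(south)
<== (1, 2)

==> sense(south)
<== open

==> push(south)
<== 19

==> move(south)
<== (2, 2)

==> sense(south)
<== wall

==> sense(west)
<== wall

==> pop()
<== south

==> move(north)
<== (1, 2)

==> sense(west)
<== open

==> push(west)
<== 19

==> move(west)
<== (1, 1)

==> sense(west)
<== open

==> push(west)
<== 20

==> move(west)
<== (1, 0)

==> sense(south)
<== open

==> push(south)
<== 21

==> move(south)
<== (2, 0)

==> sense(south)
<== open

==> push(south)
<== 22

==> move(south)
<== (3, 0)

==> sense(east)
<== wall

==> sense(south)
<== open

==> push(south)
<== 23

==> move(south)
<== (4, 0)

==> sense(east)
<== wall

==> sense(south)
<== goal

==> move(south)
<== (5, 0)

Answer: (5, 0)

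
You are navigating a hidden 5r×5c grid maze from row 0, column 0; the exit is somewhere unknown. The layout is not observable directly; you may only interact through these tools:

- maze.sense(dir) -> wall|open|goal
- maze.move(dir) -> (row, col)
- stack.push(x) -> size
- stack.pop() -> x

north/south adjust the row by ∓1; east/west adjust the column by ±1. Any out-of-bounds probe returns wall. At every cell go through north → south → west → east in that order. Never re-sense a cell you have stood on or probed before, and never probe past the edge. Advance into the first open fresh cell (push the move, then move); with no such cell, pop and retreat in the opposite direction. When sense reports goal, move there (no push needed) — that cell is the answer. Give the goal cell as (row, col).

$ maze.sense dir→south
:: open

$ stack.push x→south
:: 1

$ maze.move dir→south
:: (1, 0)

$ maze.sense dir→south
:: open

$ stack.push x→south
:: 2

$ maze.move dir→south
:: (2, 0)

$ maze.sense dir→south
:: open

$ stack.push x→south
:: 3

$ maze.move dir→south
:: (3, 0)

$ maze.sense dir→south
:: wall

$ maze.sense dir→east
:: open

$ stack.push x→east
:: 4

$ maze.move dir→east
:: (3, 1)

$ maze.sense dir→north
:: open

$ stack.push x→north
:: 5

$ maze.move dir→north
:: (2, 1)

$ maze.sense dir→north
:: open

$ stack.push x→north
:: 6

$ maze.move dir→north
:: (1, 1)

$ maze.sense dir→north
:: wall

$ maze.sense dir→east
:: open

$ stack.push x→east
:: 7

$ maze.move dir→east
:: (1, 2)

$ maze.sense dir→north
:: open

$ stack.push x→north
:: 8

$ maze.move dir→north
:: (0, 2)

$ maze.sense dir→east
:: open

$ stack.push x→east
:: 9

$ maze.move dir→east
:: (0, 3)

$ maze.sense dir→south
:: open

$ stack.push x→south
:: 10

$ maze.move dir→south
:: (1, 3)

$ maze.sense dir→south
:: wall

$ maze.sense dir→east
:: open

$ stack.push x→east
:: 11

$ maze.move dir→east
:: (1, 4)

$ maze.sense dir→north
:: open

$ stack.push x→north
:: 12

$ maze.move dir→north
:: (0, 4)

$ stack.pop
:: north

$ maze.move dir→south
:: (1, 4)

$ maze.sense dir→south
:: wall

$ stack.pop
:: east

$ maze.move dir→west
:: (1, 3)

$ stack.pop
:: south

$ maze.move dir→north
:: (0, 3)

$ stack.pop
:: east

$ maze.move dir→west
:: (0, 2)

$ stack.pop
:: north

$ maze.move dir→south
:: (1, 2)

$ maze.sense dir→south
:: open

$ stack.push x→south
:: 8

$ maze.move dir→south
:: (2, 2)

$ maze.sense dir→south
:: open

$ stack.push x→south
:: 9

$ maze.move dir→south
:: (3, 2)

$ maze.sense dir→south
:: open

$ stack.push x→south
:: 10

$ maze.move dir→south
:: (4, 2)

$ maze.sense dir→west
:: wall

$ maze.sense dir→east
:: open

$ stack.push x→east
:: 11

$ maze.move dir→east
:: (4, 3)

$ maze.sense dir→north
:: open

$ stack.push x→north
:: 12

$ maze.move dir→north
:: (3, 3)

$ maze.sense dir→east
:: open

$ stack.push x→east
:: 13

$ maze.move dir→east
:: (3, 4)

$ maze.sense dir→south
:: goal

$ maze.move dir→south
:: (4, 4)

Answer: (4, 4)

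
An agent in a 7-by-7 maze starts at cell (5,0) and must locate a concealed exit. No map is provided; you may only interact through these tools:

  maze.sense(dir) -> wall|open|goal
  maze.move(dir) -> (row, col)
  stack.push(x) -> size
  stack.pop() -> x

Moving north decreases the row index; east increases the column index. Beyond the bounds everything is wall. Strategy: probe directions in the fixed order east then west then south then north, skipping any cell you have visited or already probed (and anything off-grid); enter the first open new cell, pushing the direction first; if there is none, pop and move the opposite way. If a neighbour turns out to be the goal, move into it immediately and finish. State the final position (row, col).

$ sense dir: east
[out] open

$ push x: east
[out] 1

$ move dir: east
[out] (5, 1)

$ sense dir: east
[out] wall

$ sense dir: south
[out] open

$ push x: south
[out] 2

$ move dir: south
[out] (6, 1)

$ sense dir: east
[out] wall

$ sense dir: west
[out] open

$ push x: west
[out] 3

$ move dir: west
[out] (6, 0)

$ pop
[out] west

$ move dir: east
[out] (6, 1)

$ pop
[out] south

$ move dir: north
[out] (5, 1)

$ sense dir: north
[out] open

$ push x: north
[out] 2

$ move dir: north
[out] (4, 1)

$ sense dir: east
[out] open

$ push x: east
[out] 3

$ move dir: east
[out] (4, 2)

$ sense dir: east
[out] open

$ push x: east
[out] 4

$ move dir: east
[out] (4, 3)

$ sense dir: east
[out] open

$ push x: east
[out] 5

$ move dir: east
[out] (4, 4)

$ sense dir: east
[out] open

$ push x: east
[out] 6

$ move dir: east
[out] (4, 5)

$ sense dir: east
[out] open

$ push x: east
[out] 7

$ move dir: east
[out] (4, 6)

$ sense dir: south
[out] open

$ push x: south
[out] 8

$ move dir: south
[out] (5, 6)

$ sense dir: west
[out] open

$ push x: west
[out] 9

$ move dir: west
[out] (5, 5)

$ sense dir: west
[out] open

$ push x: west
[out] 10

$ move dir: west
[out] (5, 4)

$ sense dir: west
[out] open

$ push x: west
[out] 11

$ move dir: west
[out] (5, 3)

$ sense dir: south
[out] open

$ push x: south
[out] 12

$ move dir: south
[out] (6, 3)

$ sense dir: east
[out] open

$ push x: east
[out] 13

$ move dir: east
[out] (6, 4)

$ sense dir: east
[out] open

$ push x: east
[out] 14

$ move dir: east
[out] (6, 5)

$ sense dir: east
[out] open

$ push x: east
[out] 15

$ move dir: east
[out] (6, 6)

$ pop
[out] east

$ move dir: west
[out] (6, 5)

$ pop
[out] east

$ move dir: west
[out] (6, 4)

$ pop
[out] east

$ move dir: west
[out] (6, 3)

$ pop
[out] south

$ move dir: north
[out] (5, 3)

$ pop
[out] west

$ move dir: east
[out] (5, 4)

$ pop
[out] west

$ move dir: east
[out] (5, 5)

$ pop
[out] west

$ move dir: east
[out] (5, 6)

$ pop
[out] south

$ move dir: north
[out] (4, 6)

$ sense dir: north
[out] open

$ push x: north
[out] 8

$ move dir: north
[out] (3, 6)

$ sense dir: west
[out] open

$ push x: west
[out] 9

$ move dir: west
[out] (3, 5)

$ sense dir: west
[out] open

$ push x: west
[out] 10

$ move dir: west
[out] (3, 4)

$ sense dir: west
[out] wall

$ sense dir: north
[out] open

$ push x: north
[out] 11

$ move dir: north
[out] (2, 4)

$ sense dir: east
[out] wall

$ sense dir: west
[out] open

$ push x: west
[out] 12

$ move dir: west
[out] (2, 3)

$ sense dir: west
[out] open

$ push x: west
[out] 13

$ move dir: west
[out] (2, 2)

$ sense dir: west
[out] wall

$ sense dir: south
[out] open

$ push x: south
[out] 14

$ move dir: south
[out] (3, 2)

$ sense dir: west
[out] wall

$ pop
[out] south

$ move dir: north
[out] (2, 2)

$ sense dir: north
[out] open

$ push x: north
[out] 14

$ move dir: north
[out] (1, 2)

$ sense dir: east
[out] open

$ push x: east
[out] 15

$ move dir: east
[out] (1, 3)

$ sense dir: east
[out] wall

$ sense dir: north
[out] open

$ push x: north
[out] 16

$ move dir: north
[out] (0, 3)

$ sense dir: east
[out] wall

$ sense dir: west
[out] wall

$ pop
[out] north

$ move dir: south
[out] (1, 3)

$ pop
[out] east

$ move dir: west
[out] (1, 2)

$ sense dir: west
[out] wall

$ pop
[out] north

$ move dir: south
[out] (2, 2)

$ pop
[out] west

$ move dir: east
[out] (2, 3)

$ pop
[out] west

$ move dir: east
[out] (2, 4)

$ pop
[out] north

$ move dir: south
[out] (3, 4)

$ pop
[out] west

$ move dir: east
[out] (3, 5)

$ pop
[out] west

$ move dir: east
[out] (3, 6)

$ sense dir: north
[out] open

$ push x: north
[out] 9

$ move dir: north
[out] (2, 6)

$ sense dir: north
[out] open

$ push x: north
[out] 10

$ move dir: north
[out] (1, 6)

$ sense dir: west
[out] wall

$ sense dir: north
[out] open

$ push x: north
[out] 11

$ move dir: north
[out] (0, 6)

$ sense dir: west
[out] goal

$ move dir: west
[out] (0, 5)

Answer: (0, 5)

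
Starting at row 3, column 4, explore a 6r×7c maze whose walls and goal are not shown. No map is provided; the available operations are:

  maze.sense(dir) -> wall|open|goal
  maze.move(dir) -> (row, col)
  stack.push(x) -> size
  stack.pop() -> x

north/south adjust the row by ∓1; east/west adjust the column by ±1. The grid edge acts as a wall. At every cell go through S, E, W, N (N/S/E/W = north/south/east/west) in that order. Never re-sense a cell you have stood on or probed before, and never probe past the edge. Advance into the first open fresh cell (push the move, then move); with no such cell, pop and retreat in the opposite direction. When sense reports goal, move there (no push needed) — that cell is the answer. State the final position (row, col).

Action: maze.sense[dir: south]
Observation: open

Action: stack.push[x: south]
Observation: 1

Action: maze.move[dir: south]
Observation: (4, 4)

Action: maze.sense[dir: south]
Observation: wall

Action: maze.sense[dir: east]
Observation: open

Action: stack.push[x: east]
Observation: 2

Action: maze.move[dir: east]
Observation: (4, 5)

Action: maze.sense[dir: south]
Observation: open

Action: stack.push[x: south]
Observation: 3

Action: maze.move[dir: south]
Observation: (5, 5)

Action: maze.sense[dir: east]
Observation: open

Action: stack.push[x: east]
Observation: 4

Action: maze.move[dir: east]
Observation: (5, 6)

Action: maze.sense[dir: north]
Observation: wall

Action: stack.pop[]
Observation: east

Action: maze.move[dir: west]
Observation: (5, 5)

Action: stack.pop[]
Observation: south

Action: maze.move[dir: north]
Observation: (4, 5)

Action: maze.sense[dir: north]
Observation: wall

Action: stack.pop[]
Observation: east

Action: maze.move[dir: west]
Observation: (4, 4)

Action: maze.sense[dir: west]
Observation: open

Action: stack.push[x: west]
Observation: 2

Action: maze.move[dir: west]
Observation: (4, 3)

Action: maze.sense[dir: south]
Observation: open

Action: stack.push[x: south]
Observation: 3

Action: maze.move[dir: south]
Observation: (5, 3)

Action: maze.sense[dir: west]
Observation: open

Action: stack.push[x: west]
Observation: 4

Action: maze.move[dir: west]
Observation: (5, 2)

Action: maze.sense[dir: west]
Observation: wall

Action: maze.sense[dir: north]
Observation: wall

Action: stack.pop[]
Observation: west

Action: maze.move[dir: east]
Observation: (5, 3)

Action: stack.pop[]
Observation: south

Action: maze.move[dir: north]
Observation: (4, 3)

Action: maze.sense[dir: north]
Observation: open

Action: stack.push[x: north]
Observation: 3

Action: maze.move[dir: north]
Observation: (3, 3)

Action: maze.sense[dir: west]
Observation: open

Action: stack.push[x: west]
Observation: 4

Action: maze.move[dir: west]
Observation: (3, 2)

Action: maze.sense[dir: west]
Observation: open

Action: stack.push[x: west]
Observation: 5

Action: maze.move[dir: west]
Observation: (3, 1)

Action: maze.sense[dir: south]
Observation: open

Action: stack.push[x: south]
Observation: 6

Action: maze.move[dir: south]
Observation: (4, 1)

Action: maze.sense[dir: west]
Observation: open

Action: stack.push[x: west]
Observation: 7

Action: maze.move[dir: west]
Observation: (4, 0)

Action: maze.sense[dir: south]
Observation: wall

Action: maze.sense[dir: north]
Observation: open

Action: stack.push[x: north]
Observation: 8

Action: maze.move[dir: north]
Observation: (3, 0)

Action: maze.sense[dir: north]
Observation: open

Action: stack.push[x: north]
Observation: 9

Action: maze.move[dir: north]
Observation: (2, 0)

Action: maze.sense[dir: east]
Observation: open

Action: stack.push[x: east]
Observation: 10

Action: maze.move[dir: east]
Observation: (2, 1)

Action: maze.sense[dir: east]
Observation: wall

Action: maze.sense[dir: north]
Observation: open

Action: stack.push[x: north]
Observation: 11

Action: maze.move[dir: north]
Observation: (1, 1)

Action: maze.sense[dir: east]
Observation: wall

Action: maze.sense[dir: west]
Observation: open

Action: stack.push[x: west]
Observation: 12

Action: maze.move[dir: west]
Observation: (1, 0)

Action: maze.sense[dir: north]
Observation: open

Action: stack.push[x: north]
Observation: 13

Action: maze.move[dir: north]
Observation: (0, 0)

Action: maze.sense[dir: east]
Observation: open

Action: stack.push[x: east]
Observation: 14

Action: maze.move[dir: east]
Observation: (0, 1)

Action: maze.sense[dir: east]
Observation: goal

Action: maze.move[dir: east]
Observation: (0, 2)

Answer: (0, 2)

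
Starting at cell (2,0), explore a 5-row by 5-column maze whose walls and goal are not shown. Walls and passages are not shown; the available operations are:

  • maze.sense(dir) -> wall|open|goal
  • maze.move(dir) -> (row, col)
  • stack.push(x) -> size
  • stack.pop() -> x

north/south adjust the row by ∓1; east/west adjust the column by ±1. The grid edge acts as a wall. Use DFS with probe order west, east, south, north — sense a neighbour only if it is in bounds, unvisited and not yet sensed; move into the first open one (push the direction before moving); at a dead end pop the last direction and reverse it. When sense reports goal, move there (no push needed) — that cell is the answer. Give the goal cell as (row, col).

→ sense(dir→east)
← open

→ push(x→east)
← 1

→ move(dir→east)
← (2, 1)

→ sense(dir→east)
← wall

→ sense(dir→south)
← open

→ push(x→south)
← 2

→ move(dir→south)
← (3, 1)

→ sense(dir→west)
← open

→ push(x→west)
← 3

→ move(dir→west)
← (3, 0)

→ sense(dir→south)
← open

→ push(x→south)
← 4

→ move(dir→south)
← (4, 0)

→ sense(dir→east)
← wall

→ pop()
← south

→ move(dir→north)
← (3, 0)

→ pop()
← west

→ move(dir→east)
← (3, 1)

→ sense(dir→east)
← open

→ push(x→east)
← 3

→ move(dir→east)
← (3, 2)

→ sense(dir→east)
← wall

→ sense(dir→south)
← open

→ push(x→south)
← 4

→ move(dir→south)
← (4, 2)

→ sense(dir→east)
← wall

→ pop()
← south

→ move(dir→north)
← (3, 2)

→ pop()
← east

→ move(dir→west)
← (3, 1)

→ pop()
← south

→ move(dir→north)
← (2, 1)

→ sense(dir→north)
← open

→ push(x→north)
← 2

→ move(dir→north)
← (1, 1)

→ sense(dir→west)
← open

→ push(x→west)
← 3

→ move(dir→west)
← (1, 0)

→ sense(dir→north)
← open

→ push(x→north)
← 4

→ move(dir→north)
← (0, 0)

→ sense(dir→east)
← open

→ push(x→east)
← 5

→ move(dir→east)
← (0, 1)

→ sense(dir→east)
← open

→ push(x→east)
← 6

→ move(dir→east)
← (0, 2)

→ sense(dir→east)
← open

→ push(x→east)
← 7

→ move(dir→east)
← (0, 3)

→ sense(dir→east)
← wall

→ sense(dir→south)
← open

→ push(x→south)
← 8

→ move(dir→south)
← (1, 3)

→ sense(dir→west)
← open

→ push(x→west)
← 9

→ move(dir→west)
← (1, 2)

→ pop()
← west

→ move(dir→east)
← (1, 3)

→ sense(dir→east)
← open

→ push(x→east)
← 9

→ move(dir→east)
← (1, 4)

→ sense(dir→south)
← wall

→ pop()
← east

→ move(dir→west)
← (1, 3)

→ sense(dir→south)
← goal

→ move(dir→south)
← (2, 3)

Answer: (2, 3)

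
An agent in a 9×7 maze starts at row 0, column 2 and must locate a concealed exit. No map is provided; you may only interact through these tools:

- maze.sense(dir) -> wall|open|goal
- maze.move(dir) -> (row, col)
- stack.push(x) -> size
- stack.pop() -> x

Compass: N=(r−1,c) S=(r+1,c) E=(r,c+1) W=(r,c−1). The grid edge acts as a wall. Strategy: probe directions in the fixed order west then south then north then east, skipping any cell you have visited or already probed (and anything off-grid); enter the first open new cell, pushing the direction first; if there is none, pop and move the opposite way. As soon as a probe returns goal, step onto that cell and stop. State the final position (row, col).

-> maze.sense(west)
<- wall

-> maze.sense(south)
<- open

-> stack.push(south)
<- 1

-> maze.move(south)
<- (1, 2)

-> maze.sense(west)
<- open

-> stack.push(west)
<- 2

-> maze.move(west)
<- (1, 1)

-> maze.sense(west)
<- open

-> stack.push(west)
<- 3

-> maze.move(west)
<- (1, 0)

-> maze.sense(south)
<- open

-> stack.push(south)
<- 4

-> maze.move(south)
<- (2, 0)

-> maze.sense(south)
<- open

-> stack.push(south)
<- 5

-> maze.move(south)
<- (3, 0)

-> maze.sense(south)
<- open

-> stack.push(south)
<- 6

-> maze.move(south)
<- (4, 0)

-> maze.sense(south)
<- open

-> stack.push(south)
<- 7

-> maze.move(south)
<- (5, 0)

-> maze.sense(south)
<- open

-> stack.push(south)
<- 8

-> maze.move(south)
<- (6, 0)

-> maze.sense(south)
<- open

-> stack.push(south)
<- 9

-> maze.move(south)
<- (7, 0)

-> maze.sense(south)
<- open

-> stack.push(south)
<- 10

-> maze.move(south)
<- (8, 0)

-> maze.sense(east)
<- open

-> stack.push(east)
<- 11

-> maze.move(east)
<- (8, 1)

-> maze.sense(north)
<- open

-> stack.push(north)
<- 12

-> maze.move(north)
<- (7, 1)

-> maze.sense(north)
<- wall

-> maze.sense(east)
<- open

-> stack.push(east)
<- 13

-> maze.move(east)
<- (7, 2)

-> maze.sense(south)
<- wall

-> maze.sense(north)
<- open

-> stack.push(north)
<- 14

-> maze.move(north)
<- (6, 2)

-> maze.sense(north)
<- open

-> stack.push(north)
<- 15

-> maze.move(north)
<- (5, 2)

-> maze.sense(west)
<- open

-> stack.push(west)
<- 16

-> maze.move(west)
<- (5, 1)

-> maze.sense(north)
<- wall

-> stack.pop()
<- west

-> maze.move(east)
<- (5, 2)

-> maze.sense(north)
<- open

-> stack.push(north)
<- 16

-> maze.move(north)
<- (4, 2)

-> maze.sense(north)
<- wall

-> maze.sense(east)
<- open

-> stack.push(east)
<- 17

-> maze.move(east)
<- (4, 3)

-> maze.sense(south)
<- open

-> stack.push(south)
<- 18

-> maze.move(south)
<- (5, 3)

-> maze.sense(south)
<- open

-> stack.push(south)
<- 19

-> maze.move(south)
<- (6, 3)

-> maze.sense(south)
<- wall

-> maze.sense(east)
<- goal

-> maze.move(east)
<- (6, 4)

Answer: (6, 4)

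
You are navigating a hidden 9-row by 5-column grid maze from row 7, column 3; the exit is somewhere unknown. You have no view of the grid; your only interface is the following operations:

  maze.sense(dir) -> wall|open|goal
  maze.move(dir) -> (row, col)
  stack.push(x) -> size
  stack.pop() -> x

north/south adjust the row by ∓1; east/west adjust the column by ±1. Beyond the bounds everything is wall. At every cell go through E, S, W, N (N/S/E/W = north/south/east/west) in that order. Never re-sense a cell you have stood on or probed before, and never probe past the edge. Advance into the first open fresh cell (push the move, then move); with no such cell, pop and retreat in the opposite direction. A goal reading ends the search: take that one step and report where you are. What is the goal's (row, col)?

% maze.sense(dir='east') => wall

% maze.sense(dir='south') => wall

% maze.sense(dir='west') => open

% stack.push(x='west') => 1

% maze.move(dir='west') => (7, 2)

% maze.sense(dir='south') => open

% stack.push(x='south') => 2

% maze.move(dir='south') => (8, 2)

% maze.sense(dir='west') => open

% stack.push(x='west') => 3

% maze.move(dir='west') => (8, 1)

% maze.sense(dir='west') => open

% stack.push(x='west') => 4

% maze.move(dir='west') => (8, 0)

% maze.sense(dir='north') => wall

% stack.pop() => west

% maze.move(dir='east') => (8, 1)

% maze.sense(dir='north') => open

% stack.push(x='north') => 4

% maze.move(dir='north') => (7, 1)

% maze.sense(dir='north') => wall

% stack.pop() => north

% maze.move(dir='south') => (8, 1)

% stack.pop() => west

% maze.move(dir='east') => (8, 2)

% stack.pop() => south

% maze.move(dir='north') => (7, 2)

% maze.sense(dir='north') => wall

% stack.pop() => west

% maze.move(dir='east') => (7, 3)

% maze.sense(dir='north') => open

% stack.push(x='north') => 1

% maze.move(dir='north') => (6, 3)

% maze.sense(dir='east') => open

% stack.push(x='east') => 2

% maze.move(dir='east') => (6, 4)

% maze.sense(dir='north') => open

% stack.push(x='north') => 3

% maze.move(dir='north') => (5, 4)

% maze.sense(dir='west') => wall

% maze.sense(dir='north') => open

% stack.push(x='north') => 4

% maze.move(dir='north') => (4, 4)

% maze.sense(dir='west') => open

% stack.push(x='west') => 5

% maze.move(dir='west') => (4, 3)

% maze.sense(dir='west') => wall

% maze.sense(dir='north') => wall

% stack.pop() => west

% maze.move(dir='east') => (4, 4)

% maze.sense(dir='north') => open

% stack.push(x='north') => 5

% maze.move(dir='north') => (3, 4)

% maze.sense(dir='north') => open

% stack.push(x='north') => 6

% maze.move(dir='north') => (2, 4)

% maze.sense(dir='west') => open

% stack.push(x='west') => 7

% maze.move(dir='west') => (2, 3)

% maze.sense(dir='west') => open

% stack.push(x='west') => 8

% maze.move(dir='west') => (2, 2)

% maze.sense(dir='south') => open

% stack.push(x='south') => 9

% maze.move(dir='south') => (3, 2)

% maze.sense(dir='west') => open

% stack.push(x='west') => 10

% maze.move(dir='west') => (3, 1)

% maze.sense(dir='south') => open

% stack.push(x='south') => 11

% maze.move(dir='south') => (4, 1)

% maze.sense(dir='south') => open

% stack.push(x='south') => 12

% maze.move(dir='south') => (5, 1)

% maze.sense(dir='east') => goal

% maze.move(dir='east') => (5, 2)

Answer: (5, 2)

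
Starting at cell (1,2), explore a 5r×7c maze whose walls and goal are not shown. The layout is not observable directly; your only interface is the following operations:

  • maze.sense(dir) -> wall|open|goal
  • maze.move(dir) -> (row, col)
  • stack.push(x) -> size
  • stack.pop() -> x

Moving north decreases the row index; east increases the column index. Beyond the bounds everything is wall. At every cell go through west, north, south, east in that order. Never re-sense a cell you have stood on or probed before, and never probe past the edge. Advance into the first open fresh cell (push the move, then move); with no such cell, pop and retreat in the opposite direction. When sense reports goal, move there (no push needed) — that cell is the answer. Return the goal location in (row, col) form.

Step: maze.sense[dir: west]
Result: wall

Step: maze.sense[dir: north]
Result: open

Step: stack.push[x: north]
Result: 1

Step: maze.move[dir: north]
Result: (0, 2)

Step: maze.sense[dir: west]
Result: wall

Step: maze.sense[dir: east]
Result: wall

Step: stack.pop[]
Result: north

Step: maze.move[dir: south]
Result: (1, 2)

Step: maze.sense[dir: south]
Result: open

Step: stack.push[x: south]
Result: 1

Step: maze.move[dir: south]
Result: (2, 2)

Step: maze.sense[dir: west]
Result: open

Step: stack.push[x: west]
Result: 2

Step: maze.move[dir: west]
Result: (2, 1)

Step: maze.sense[dir: west]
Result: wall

Step: maze.sense[dir: south]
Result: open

Step: stack.push[x: south]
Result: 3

Step: maze.move[dir: south]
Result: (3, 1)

Step: maze.sense[dir: west]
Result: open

Step: stack.push[x: west]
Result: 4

Step: maze.move[dir: west]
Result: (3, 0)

Step: maze.sense[dir: south]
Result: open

Step: stack.push[x: south]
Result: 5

Step: maze.move[dir: south]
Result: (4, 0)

Step: maze.sense[dir: east]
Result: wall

Step: stack.pop[]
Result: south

Step: maze.move[dir: north]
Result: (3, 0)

Step: stack.pop[]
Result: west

Step: maze.move[dir: east]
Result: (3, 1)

Step: maze.sense[dir: east]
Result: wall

Step: stack.pop[]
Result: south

Step: maze.move[dir: north]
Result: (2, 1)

Step: stack.pop[]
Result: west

Step: maze.move[dir: east]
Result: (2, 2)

Step: maze.sense[dir: east]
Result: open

Step: stack.push[x: east]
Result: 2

Step: maze.move[dir: east]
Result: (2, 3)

Step: maze.sense[dir: north]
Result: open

Step: stack.push[x: north]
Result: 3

Step: maze.move[dir: north]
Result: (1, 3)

Step: maze.sense[dir: east]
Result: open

Step: stack.push[x: east]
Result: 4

Step: maze.move[dir: east]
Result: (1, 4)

Step: maze.sense[dir: north]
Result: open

Step: stack.push[x: north]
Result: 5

Step: maze.move[dir: north]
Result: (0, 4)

Step: maze.sense[dir: east]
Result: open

Step: stack.push[x: east]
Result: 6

Step: maze.move[dir: east]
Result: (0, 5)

Step: maze.sense[dir: south]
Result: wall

Step: maze.sense[dir: east]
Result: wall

Step: stack.pop[]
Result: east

Step: maze.move[dir: west]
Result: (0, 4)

Step: stack.pop[]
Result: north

Step: maze.move[dir: south]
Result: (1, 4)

Step: maze.sense[dir: south]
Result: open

Step: stack.push[x: south]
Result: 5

Step: maze.move[dir: south]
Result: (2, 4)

Step: maze.sense[dir: south]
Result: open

Step: stack.push[x: south]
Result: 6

Step: maze.move[dir: south]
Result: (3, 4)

Step: maze.sense[dir: west]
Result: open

Step: stack.push[x: west]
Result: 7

Step: maze.move[dir: west]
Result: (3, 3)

Step: maze.sense[dir: south]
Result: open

Step: stack.push[x: south]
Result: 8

Step: maze.move[dir: south]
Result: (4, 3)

Step: maze.sense[dir: west]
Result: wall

Step: maze.sense[dir: east]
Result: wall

Step: stack.pop[]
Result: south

Step: maze.move[dir: north]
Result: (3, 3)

Step: stack.pop[]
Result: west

Step: maze.move[dir: east]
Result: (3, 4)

Step: maze.sense[dir: east]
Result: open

Step: stack.push[x: east]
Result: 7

Step: maze.move[dir: east]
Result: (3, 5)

Step: maze.sense[dir: north]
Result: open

Step: stack.push[x: north]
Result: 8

Step: maze.move[dir: north]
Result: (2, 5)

Step: maze.sense[dir: east]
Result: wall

Step: stack.pop[]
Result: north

Step: maze.move[dir: south]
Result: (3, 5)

Step: maze.sense[dir: south]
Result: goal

Step: maze.move[dir: south]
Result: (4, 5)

Answer: (4, 5)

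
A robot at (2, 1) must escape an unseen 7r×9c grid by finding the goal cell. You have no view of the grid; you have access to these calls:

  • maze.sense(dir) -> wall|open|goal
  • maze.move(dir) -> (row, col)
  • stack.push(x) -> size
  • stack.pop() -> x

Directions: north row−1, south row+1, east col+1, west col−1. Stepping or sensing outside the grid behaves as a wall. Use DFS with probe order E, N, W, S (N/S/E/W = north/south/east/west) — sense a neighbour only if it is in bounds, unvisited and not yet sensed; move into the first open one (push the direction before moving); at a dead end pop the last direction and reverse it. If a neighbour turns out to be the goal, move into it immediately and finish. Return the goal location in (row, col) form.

CALL maze.sense[dir='east']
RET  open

CALL stack.push[x='east']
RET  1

CALL maze.move[dir='east']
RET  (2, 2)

CALL maze.sense[dir='east']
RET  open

CALL stack.push[x='east']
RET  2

CALL maze.move[dir='east']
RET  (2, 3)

CALL maze.sense[dir='east']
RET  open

CALL stack.push[x='east']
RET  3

CALL maze.move[dir='east']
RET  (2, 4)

CALL maze.sense[dir='east']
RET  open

CALL stack.push[x='east']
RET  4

CALL maze.move[dir='east']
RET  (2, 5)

CALL maze.sense[dir='east']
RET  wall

CALL maze.sense[dir='north']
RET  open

CALL stack.push[x='north']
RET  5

CALL maze.move[dir='north']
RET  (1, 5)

CALL maze.sense[dir='east']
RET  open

CALL stack.push[x='east']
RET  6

CALL maze.move[dir='east']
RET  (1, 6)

CALL maze.sense[dir='east']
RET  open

CALL stack.push[x='east']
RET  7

CALL maze.move[dir='east']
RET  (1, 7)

CALL maze.sense[dir='east']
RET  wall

CALL maze.sense[dir='north']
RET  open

CALL stack.push[x='north']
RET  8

CALL maze.move[dir='north']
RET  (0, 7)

CALL maze.sense[dir='east']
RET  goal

CALL maze.move[dir='east']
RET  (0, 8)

Answer: (0, 8)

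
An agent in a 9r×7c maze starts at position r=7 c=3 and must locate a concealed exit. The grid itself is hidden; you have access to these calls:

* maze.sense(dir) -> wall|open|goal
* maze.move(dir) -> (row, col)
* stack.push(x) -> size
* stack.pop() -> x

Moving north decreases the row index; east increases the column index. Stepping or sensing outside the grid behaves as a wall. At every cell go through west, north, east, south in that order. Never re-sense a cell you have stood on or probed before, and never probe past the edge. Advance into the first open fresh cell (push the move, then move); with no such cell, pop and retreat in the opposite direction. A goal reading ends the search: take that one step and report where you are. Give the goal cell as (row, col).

-- maze.sense(dir→west) ~> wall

-- maze.sense(dir→north) ~> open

-- stack.push(x→north) ~> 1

-- maze.move(dir→north) ~> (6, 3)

-- maze.sense(dir→west) ~> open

-- stack.push(x→west) ~> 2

-- maze.move(dir→west) ~> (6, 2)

-- maze.sense(dir→west) ~> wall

-- maze.sense(dir→north) ~> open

-- stack.push(x→north) ~> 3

-- maze.move(dir→north) ~> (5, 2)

-- maze.sense(dir→west) ~> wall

-- maze.sense(dir→north) ~> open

-- stack.push(x→north) ~> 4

-- maze.move(dir→north) ~> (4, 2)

-- maze.sense(dir→west) ~> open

-- stack.push(x→west) ~> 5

-- maze.move(dir→west) ~> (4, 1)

-- maze.sense(dir→west) ~> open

-- stack.push(x→west) ~> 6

-- maze.move(dir→west) ~> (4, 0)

-- maze.sense(dir→north) ~> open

-- stack.push(x→north) ~> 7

-- maze.move(dir→north) ~> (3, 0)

-- maze.sense(dir→north) ~> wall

-- maze.sense(dir→east) ~> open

-- stack.push(x→east) ~> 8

-- maze.move(dir→east) ~> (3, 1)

-- maze.sense(dir→north) ~> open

-- stack.push(x→north) ~> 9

-- maze.move(dir→north) ~> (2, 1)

-- maze.sense(dir→north) ~> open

-- stack.push(x→north) ~> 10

-- maze.move(dir→north) ~> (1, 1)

-- maze.sense(dir→west) ~> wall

-- maze.sense(dir→north) ~> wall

-- maze.sense(dir→east) ~> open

-- stack.push(x→east) ~> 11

-- maze.move(dir→east) ~> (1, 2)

-- maze.sense(dir→north) ~> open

-- stack.push(x→north) ~> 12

-- maze.move(dir→north) ~> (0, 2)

-- maze.sense(dir→east) ~> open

-- stack.push(x→east) ~> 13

-- maze.move(dir→east) ~> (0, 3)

-- maze.sense(dir→east) ~> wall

-- maze.sense(dir→south) ~> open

-- stack.push(x→south) ~> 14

-- maze.move(dir→south) ~> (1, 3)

-- maze.sense(dir→east) ~> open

-- stack.push(x→east) ~> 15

-- maze.move(dir→east) ~> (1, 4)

-- maze.sense(dir→east) ~> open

-- stack.push(x→east) ~> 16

-- maze.move(dir→east) ~> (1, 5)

-- maze.sense(dir→north) ~> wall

-- maze.sense(dir→east) ~> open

-- stack.push(x→east) ~> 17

-- maze.move(dir→east) ~> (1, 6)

-- maze.sense(dir→north) ~> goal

-- maze.move(dir→north) ~> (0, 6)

Answer: (0, 6)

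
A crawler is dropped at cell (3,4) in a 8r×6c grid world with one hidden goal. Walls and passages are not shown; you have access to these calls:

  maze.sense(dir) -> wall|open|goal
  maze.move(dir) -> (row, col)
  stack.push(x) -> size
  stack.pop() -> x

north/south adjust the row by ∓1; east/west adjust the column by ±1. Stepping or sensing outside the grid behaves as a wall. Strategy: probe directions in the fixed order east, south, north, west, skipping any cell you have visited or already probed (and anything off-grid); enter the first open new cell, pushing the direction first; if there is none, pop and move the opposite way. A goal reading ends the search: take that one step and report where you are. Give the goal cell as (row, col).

Calling maze.sense with dir='east', — result: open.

Then stack.push with x='east', → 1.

I try maze.move with dir='east', — result: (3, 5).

I call maze.sense with dir='south', yielding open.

Next I call stack.push with x='south', : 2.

Now I run maze.move with dir='south', and see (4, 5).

Next I call maze.sense with dir='south', → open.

I run stack.push with x='south', giving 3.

Using maze.move with dir='south', — result: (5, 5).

Then maze.sense with dir='south', and observe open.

Next I call stack.push with x='south', yielding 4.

I call maze.move with dir='south', and observe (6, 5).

Next I call maze.sense with dir='south', yielding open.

I call stack.push with x='south', giving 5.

Invoking maze.move with dir='south', and see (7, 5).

I run maze.sense with dir='west', which returns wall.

Next I call stack.pop, giving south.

I use maze.move with dir='north', which returns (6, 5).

I try maze.sense with dir='west', and see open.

I call stack.push with x='west', giving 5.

I invoke maze.move with dir='west', → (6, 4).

I use maze.sense with dir='north', and observe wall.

I invoke maze.sense with dir='west', yielding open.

Invoking stack.push with x='west', : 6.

I invoke maze.move with dir='west', giving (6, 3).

Invoking maze.sense with dir='south', : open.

Using stack.push with x='south', and see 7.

I run maze.move with dir='south', and see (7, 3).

Now I run maze.sense with dir='west', yielding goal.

I use maze.move with dir='west', giving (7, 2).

Answer: (7, 2)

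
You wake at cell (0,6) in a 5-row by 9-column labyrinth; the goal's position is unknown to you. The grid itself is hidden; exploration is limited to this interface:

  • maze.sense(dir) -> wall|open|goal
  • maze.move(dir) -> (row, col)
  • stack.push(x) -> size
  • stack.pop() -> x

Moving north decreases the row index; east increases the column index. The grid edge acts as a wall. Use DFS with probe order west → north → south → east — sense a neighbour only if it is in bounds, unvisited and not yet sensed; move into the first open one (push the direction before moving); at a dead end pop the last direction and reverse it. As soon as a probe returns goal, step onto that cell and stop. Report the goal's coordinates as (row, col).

>>> sense dir='west'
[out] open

>>> push x='west'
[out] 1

>>> move dir='west'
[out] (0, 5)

>>> sense dir='west'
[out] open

>>> push x='west'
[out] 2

>>> move dir='west'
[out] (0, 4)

>>> sense dir='west'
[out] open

>>> push x='west'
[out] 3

>>> move dir='west'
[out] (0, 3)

>>> sense dir='west'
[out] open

>>> push x='west'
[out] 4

>>> move dir='west'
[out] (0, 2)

>>> sense dir='west'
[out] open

>>> push x='west'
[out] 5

>>> move dir='west'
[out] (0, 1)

>>> sense dir='west'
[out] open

>>> push x='west'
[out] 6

>>> move dir='west'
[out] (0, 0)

>>> sense dir='south'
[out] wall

>>> pop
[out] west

>>> move dir='east'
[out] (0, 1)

>>> sense dir='south'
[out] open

>>> push x='south'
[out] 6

>>> move dir='south'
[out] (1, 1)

>>> sense dir='south'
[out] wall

>>> sense dir='east'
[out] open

>>> push x='east'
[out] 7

>>> move dir='east'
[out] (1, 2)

>>> sense dir='south'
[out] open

>>> push x='south'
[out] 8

>>> move dir='south'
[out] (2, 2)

>>> sense dir='south'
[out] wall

>>> sense dir='east'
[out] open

>>> push x='east'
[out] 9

>>> move dir='east'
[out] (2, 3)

>>> sense dir='north'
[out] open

>>> push x='north'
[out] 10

>>> move dir='north'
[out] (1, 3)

>>> sense dir='east'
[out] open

>>> push x='east'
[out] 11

>>> move dir='east'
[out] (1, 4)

>>> sense dir='south'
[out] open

>>> push x='south'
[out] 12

>>> move dir='south'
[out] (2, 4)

>>> sense dir='south'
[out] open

>>> push x='south'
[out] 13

>>> move dir='south'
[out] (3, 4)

>>> sense dir='west'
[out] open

>>> push x='west'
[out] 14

>>> move dir='west'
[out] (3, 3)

>>> sense dir='south'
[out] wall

>>> pop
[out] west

>>> move dir='east'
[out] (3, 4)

>>> sense dir='south'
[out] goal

>>> move dir='south'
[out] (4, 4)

Answer: (4, 4)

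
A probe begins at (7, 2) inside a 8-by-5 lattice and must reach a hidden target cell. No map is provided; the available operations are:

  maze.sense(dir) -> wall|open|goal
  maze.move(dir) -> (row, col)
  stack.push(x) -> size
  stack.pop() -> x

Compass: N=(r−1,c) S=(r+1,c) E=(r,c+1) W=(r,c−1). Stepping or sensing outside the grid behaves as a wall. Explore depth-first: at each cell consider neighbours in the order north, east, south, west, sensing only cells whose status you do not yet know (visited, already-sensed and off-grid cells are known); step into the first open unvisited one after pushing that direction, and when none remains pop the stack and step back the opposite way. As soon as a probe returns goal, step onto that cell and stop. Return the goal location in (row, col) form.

Using maze.sense passing north, giving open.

Next I call stack.push passing north, : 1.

Using maze.move passing north, giving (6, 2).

I try maze.sense passing north, which returns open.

Using stack.push passing north, and see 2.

Using maze.move passing north, — result: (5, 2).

I use maze.sense passing north, giving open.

I invoke stack.push passing north, : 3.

Now I run maze.move passing north, : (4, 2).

I call maze.sense passing north, → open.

Next I call stack.push passing north, and get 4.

I run maze.move passing north, → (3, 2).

Using maze.sense passing north, : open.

I invoke stack.push passing north, : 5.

Calling maze.move passing north, and get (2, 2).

Now I run maze.sense passing north, and observe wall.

Calling maze.sense passing east, — result: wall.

I invoke maze.sense passing west, and get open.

Next I call stack.push passing west, giving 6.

Then maze.move passing west, and get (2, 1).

I invoke maze.sense passing north, : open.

I try stack.push passing north, which returns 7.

Next I call maze.move passing north, and get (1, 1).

Now I run maze.sense passing north, → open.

Calling stack.push passing north, yielding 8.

Using maze.move passing north, — result: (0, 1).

Calling maze.sense passing east, and observe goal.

I run maze.move passing east, → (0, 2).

Answer: (0, 2)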